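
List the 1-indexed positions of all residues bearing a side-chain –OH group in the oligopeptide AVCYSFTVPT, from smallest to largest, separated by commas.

4, 5, 7, 10

S, T, and Y are the three residues with a side-chain hydroxyl.
Matching residues: Y4, S5, T7, T10.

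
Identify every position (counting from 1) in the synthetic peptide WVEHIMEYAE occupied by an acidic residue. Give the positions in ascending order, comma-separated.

Matching residues: E3, E7, E10.

3, 7, 10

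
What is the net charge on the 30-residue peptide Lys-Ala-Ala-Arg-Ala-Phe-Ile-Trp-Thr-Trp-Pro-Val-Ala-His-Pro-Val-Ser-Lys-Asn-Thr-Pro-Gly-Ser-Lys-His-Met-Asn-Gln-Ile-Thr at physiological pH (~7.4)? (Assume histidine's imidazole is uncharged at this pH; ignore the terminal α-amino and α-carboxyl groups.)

At pH ~7.4 the Lys and Arg side chains are protonated (+1), the Asp and Glu side chains are deprotonated (−1), and with His taken as neutral all other side chains carry no charge.
Positive (K, R): Lys1, Arg4, Lys18, Lys24 → +4.
Negative (D, E): none → −0.
Net charge = (+4) + (−0) = +4.

+4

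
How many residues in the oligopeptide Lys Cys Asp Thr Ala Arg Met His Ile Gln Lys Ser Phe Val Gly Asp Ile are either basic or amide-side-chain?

Basic: H, K, R. Amide-side-chain: N, Q.
Basic residues here: Lys1, Arg6, His8, Lys11 (4).
Amide-side-chain residues here: Gln10 (1).
The two groups share no amino acid, so total = 4 + 1 = 5.

5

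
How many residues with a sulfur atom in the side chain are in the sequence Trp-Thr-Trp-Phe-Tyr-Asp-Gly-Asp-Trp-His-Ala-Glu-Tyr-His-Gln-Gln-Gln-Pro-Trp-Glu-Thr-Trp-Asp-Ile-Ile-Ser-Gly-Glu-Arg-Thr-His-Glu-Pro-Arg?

Cysteine (C, thiol) and methionine (M, thioether) are the two sulfur-containing amino acids.
None of the 34 residues belong to this group.

0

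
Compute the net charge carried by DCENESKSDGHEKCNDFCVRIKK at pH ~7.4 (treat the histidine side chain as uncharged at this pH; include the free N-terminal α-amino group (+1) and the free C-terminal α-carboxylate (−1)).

The side chains ionized at physiological pH are Lys/Arg (+1) and Asp/Glu (−1); with His treated as neutral, nothing else contributes.
Positive (K, R): K7, K13, R20, K22, K23 → +5.
Negative (D, E): D1, E3, E5, D9, E12, D16 → −6.
The N-terminus (+1) and C-terminus (−1) cancel.
Net charge = (+5) + (−6) = −1.

-1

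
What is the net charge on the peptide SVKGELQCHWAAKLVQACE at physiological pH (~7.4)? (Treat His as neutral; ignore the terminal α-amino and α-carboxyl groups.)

The side chains ionized at physiological pH are Lys/Arg (+1) and Asp/Glu (−1); with His treated as neutral, nothing else contributes.
Positive (K, R): K3, K13 → +2.
Negative (D, E): E5, E19 → −2.
Net charge = (+2) + (−2) = 0.

0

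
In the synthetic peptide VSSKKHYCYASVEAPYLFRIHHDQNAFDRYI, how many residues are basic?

7

The basic amino acids are Lys (K), Arg (R), and His (H).
Matching residues: K4, K5, H6, R19, H21, H22, R29.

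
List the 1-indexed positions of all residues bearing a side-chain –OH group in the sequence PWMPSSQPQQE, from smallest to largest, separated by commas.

5, 6

S, T, and Y are the three residues with a side-chain hydroxyl.
Matching residues: S5, S6.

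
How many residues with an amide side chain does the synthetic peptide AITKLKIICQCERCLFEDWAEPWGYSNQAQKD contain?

The amide-side-chain residues are Asn (N) and Gln (Q).
Matching residues: Q10, N27, Q28, Q30.

4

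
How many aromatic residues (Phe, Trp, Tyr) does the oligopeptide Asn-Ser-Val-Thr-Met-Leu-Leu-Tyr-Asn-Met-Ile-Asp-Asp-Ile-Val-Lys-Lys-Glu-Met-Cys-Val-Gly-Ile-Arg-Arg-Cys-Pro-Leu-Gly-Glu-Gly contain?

Matching residues: Tyr8.

1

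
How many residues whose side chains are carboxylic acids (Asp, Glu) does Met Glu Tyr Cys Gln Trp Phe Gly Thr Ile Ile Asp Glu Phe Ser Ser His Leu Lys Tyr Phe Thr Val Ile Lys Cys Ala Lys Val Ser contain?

Matching residues: Glu2, Asp12, Glu13.

3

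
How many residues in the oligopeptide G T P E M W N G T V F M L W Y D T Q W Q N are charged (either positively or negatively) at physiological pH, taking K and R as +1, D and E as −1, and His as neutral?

Charged side chains at pH ~7.4: K, R (positive); D, E (negative).
Matching residues: E4, D16.

2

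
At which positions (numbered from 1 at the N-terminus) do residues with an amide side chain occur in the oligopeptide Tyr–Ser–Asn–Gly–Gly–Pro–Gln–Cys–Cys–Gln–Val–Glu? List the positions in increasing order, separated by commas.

Only N (asparagine) and Q (glutamine) carry a side-chain carboxamide.
Matching residues: Asn3, Gln7, Gln10.

3, 7, 10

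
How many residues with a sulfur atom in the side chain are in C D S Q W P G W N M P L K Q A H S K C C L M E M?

6

Only Cys (C) and Met (M) have a sulfur atom in the side chain.
Matching residues: C1, M10, C19, C20, M22, M24.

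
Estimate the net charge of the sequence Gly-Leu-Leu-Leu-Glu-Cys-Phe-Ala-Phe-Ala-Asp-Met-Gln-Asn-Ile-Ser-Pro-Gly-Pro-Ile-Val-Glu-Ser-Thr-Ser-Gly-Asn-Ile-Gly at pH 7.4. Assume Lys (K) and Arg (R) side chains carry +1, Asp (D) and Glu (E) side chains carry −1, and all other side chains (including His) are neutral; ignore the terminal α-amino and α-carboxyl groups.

Positive (K, R): none → +0.
Negative (D, E): Glu5, Asp11, Glu22 → −3.
Net charge = (+0) + (−3) = −3.

-3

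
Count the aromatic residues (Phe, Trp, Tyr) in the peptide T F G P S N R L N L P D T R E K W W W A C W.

Matching residues: F2, W17, W18, W19, W22.

5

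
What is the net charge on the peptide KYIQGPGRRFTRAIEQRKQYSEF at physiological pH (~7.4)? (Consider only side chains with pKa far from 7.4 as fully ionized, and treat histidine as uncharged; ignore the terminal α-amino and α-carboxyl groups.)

+4

At pH ~7.4 the Lys and Arg side chains are protonated (+1), the Asp and Glu side chains are deprotonated (−1), and with His taken as neutral all other side chains carry no charge.
Positive (K, R): K1, R8, R9, R12, R17, K18 → +6.
Negative (D, E): E15, E22 → −2.
Net charge = (+6) + (−2) = +4.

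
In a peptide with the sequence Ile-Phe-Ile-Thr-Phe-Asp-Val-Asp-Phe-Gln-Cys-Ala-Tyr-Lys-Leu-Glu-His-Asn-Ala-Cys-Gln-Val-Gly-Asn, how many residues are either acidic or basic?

Acidic: D, E. Basic: H, K, R.
Acidic residues here: Asp6, Asp8, Glu16 (3).
Basic residues here: Lys14, His17 (2).
The two groups share no amino acid, so total = 3 + 2 = 5.

5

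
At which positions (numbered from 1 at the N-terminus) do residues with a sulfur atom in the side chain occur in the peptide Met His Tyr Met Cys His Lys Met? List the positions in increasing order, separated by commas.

1, 4, 5, 8

The sulfur-bearing residues are cysteine (–SH) and methionine (–S–CH₃).
Matching residues: Met1, Met4, Cys5, Met8.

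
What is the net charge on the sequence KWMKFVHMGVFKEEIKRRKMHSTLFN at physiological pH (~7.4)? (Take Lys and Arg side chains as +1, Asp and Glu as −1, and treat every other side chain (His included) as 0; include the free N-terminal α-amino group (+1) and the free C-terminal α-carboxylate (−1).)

+5

Positive (K, R): K1, K4, K12, K16, R17, R18, K19 → +7.
Negative (D, E): E13, E14 → −2.
The N-terminus (+1) and C-terminus (−1) cancel.
Net charge = (+7) + (−2) = +5.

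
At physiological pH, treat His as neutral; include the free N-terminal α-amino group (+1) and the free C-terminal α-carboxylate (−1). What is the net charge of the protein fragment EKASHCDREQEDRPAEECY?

-4

Near pH 7.4, K and R contribute +1 each, D and E contribute −1 each, and every other side chain (His included, as stated) is uncharged.
Positive (K, R): K2, R8, R13 → +3.
Negative (D, E): E1, D7, E9, E11, D12, E16, E17 → −7.
The N-terminus (+1) and C-terminus (−1) cancel.
Net charge = (+3) + (−7) = −4.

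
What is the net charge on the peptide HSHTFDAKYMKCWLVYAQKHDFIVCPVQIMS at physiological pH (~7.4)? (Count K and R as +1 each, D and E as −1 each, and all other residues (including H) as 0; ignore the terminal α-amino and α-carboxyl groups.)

+1

Positive (K, R): K8, K11, K19 → +3.
Negative (D, E): D6, D21 → −2.
Net charge = (+3) + (−2) = +1.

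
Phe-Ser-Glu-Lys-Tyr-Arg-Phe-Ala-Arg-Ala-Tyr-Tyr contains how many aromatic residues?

5

F, W, and Y each carry an aromatic ring on the side chain.
Matching residues: Phe1, Tyr5, Phe7, Tyr11, Tyr12.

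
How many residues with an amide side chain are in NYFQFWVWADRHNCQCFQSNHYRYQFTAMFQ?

8

Only N (asparagine) and Q (glutamine) carry a side-chain carboxamide.
Matching residues: N1, Q4, N13, Q15, Q18, N20, Q25, Q31.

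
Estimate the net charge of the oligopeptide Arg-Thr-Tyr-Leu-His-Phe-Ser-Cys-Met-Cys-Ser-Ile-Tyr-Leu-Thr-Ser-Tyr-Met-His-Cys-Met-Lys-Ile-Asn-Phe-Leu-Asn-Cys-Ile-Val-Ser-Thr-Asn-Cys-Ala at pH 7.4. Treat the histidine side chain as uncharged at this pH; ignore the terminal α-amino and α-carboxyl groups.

+2

Near pH 7.4, K and R contribute +1 each, D and E contribute −1 each, and every other side chain (His included, as stated) is uncharged.
Positive (K, R): Arg1, Lys22 → +2.
Negative (D, E): none → −0.
Net charge = (+2) + (−0) = +2.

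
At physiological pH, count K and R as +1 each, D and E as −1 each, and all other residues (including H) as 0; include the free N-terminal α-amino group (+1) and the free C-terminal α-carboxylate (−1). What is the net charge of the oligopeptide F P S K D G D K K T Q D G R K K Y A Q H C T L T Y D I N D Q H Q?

+1

Positive (K, R): K4, K8, K9, R14, K15, K16 → +6.
Negative (D, E): D5, D7, D12, D26, D29 → −5.
The N-terminus (+1) and C-terminus (−1) cancel.
Net charge = (+6) + (−5) = +1.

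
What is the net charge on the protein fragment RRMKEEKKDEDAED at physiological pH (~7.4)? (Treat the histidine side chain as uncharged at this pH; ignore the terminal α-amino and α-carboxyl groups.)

Near pH 7.4, K and R contribute +1 each, D and E contribute −1 each, and every other side chain (His included, as stated) is uncharged.
Positive (K, R): R1, R2, K4, K7, K8 → +5.
Negative (D, E): E5, E6, D9, E10, D11, E13, D14 → −7.
Net charge = (+5) + (−7) = −2.

-2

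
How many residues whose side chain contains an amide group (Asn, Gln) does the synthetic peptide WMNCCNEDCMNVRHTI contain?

3

Matching residues: N3, N6, N11.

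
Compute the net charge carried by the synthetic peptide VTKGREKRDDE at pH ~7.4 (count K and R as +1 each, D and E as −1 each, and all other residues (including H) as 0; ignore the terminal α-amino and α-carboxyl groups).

0

Positive (K, R): K3, R5, K7, R8 → +4.
Negative (D, E): E6, D9, D10, E11 → −4.
Net charge = (+4) + (−4) = 0.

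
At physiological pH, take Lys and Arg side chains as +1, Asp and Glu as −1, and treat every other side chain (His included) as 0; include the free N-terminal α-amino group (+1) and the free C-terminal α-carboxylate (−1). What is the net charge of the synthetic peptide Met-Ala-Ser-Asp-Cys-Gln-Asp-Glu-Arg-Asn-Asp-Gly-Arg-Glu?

Positive (K, R): Arg9, Arg13 → +2.
Negative (D, E): Asp4, Asp7, Glu8, Asp11, Glu14 → −5.
The N-terminus (+1) and C-terminus (−1) cancel.
Net charge = (+2) + (−5) = −3.

-3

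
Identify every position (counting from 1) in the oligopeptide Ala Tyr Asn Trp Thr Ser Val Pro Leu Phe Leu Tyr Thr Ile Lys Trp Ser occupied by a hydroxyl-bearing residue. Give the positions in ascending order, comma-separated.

2, 5, 6, 12, 13, 17

Matching residues: Tyr2, Thr5, Ser6, Tyr12, Thr13, Ser17.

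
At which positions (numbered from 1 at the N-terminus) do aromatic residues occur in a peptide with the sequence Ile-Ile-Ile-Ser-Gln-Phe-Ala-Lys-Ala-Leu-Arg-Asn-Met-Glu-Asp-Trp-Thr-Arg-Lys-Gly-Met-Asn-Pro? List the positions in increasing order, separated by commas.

6, 16

Phenylalanine (F), tryptophan (W), and tyrosine (Y) have aromatic ring side chains.
Matching residues: Phe6, Trp16.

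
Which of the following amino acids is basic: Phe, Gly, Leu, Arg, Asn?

The basic amino acids are Lys (K), Arg (R), and His (H).
Of the listed options, only Arg belongs to this group.

Arg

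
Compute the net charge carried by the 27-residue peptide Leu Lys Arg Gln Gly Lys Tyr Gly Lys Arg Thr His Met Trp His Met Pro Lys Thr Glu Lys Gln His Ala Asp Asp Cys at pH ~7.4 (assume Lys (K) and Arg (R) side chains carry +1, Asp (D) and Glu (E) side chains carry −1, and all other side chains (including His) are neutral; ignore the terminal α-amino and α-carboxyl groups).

+4

Positive (K, R): Lys2, Arg3, Lys6, Lys9, Arg10, Lys18, Lys21 → +7.
Negative (D, E): Glu20, Asp25, Asp26 → −3.
Net charge = (+7) + (−3) = +4.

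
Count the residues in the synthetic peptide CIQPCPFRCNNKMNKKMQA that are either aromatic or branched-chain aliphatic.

Aromatic: F, W, Y. Branched-chain aliphatic: I, L, V.
Aromatic residues here: F7 (1).
Branched-chain aliphatic residues here: I2 (1).
The two groups share no amino acid, so total = 1 + 1 = 2.

2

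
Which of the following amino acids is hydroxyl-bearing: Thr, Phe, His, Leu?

Thr

S, T, and Y are the three residues with a side-chain hydroxyl.
Of the listed options, only Thr belongs to this group.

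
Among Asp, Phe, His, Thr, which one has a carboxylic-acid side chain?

Asp

Only D (aspartate) and E (glutamate) carry a side-chain carboxylic acid.
Of the listed options, only Asp belongs to this group.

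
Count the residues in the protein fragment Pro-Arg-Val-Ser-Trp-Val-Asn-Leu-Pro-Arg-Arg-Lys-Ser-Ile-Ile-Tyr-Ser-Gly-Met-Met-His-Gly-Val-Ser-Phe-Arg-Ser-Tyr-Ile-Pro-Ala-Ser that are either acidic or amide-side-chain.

Acidic: D, E. Amide-side-chain: N, Q.
Acidic residues here: none (0).
Amide-side-chain residues here: Asn7 (1).
The two groups share no amino acid, so total = 0 + 1 = 1.

1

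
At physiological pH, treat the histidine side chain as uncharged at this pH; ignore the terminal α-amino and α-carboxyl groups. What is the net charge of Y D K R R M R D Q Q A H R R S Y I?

+4

Near pH 7.4, K and R contribute +1 each, D and E contribute −1 each, and every other side chain (His included, as stated) is uncharged.
Positive (K, R): K3, R4, R5, R7, R13, R14 → +6.
Negative (D, E): D2, D8 → −2.
Net charge = (+6) + (−2) = +4.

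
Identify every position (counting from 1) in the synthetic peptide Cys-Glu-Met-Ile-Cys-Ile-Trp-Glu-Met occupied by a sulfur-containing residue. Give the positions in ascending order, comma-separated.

Matching residues: Cys1, Met3, Cys5, Met9.

1, 3, 5, 9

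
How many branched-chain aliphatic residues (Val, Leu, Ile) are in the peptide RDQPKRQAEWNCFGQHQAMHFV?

Matching residues: V22.

1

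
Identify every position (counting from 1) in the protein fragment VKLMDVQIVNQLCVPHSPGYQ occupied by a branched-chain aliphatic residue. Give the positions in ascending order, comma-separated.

Matching residues: V1, L3, V6, I8, V9, L12, V14.

1, 3, 6, 8, 9, 12, 14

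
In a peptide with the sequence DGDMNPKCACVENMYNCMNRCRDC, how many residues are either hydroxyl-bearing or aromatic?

1

Hydroxyl-bearing: S, T, Y. Aromatic: F, W, Y.
Hydroxyl-bearing residues here: Y15 (1).
Aromatic residues here: Y15 (1).
Y is in both groups, so the 1 Y residue must not be double-counted.
Total = 1 + 1 − 1 = 1.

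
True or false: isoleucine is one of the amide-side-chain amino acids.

False

Asparagine (N) and glutamine (Q) have uncharged amide side chains.
Isoleucine is not in this group.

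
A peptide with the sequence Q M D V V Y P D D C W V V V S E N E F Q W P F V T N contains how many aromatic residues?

Phenylalanine (F), tryptophan (W), and tyrosine (Y) have aromatic ring side chains.
Matching residues: Y6, W11, F19, W21, F23.

5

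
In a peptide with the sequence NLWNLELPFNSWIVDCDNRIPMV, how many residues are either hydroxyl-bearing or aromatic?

Hydroxyl-bearing: S, T, Y. Aromatic: F, W, Y.
Hydroxyl-bearing residues here: S11 (1).
Aromatic residues here: W3, F9, W12 (3).
(Y belongs to both groups, but none appear in this sequence.) Total = 1 + 3 = 4.

4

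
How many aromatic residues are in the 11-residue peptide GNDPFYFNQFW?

5

Phenylalanine (F), tryptophan (W), and tyrosine (Y) have aromatic ring side chains.
Matching residues: F5, Y6, F7, F10, W11.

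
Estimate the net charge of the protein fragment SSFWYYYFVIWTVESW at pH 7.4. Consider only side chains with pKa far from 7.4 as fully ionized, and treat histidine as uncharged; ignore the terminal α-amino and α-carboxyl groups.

The side chains ionized at physiological pH are Lys/Arg (+1) and Asp/Glu (−1); with His treated as neutral, nothing else contributes.
Positive (K, R): none → +0.
Negative (D, E): E14 → −1.
Net charge = (+0) + (−1) = −1.

-1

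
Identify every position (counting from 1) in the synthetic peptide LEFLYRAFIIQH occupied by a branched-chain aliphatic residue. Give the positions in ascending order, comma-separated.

The BCAAs are Val, Leu, and Ile — aliphatic side chains with a branch point.
Matching residues: L1, L4, I9, I10.

1, 4, 9, 10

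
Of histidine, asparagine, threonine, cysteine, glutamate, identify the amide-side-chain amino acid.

Only N (asparagine) and Q (glutamine) carry a side-chain carboxamide.
Of the listed options, only asparagine belongs to this group.

asparagine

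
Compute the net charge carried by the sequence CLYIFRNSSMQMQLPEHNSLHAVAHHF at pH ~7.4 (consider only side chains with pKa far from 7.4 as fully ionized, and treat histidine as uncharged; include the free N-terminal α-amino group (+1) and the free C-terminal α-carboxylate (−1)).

At pH ~7.4 the Lys and Arg side chains are protonated (+1), the Asp and Glu side chains are deprotonated (−1), and with His taken as neutral all other side chains carry no charge.
Positive (K, R): R6 → +1.
Negative (D, E): E16 → −1.
The N-terminus (+1) and C-terminus (−1) cancel.
Net charge = (+1) + (−1) = 0.

0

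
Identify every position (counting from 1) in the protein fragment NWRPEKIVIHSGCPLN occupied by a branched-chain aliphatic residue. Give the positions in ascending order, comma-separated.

7, 8, 9, 15

V, L, and I make up the branched-chain aliphatic group.
Matching residues: I7, V8, I9, L15.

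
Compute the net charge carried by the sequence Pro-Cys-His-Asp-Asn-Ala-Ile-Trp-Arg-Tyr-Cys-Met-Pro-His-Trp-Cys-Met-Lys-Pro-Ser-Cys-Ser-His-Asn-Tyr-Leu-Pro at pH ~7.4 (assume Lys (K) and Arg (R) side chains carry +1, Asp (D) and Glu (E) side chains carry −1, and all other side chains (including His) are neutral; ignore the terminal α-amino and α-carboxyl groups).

Positive (K, R): Arg9, Lys18 → +2.
Negative (D, E): Asp4 → −1.
Net charge = (+2) + (−1) = +1.

+1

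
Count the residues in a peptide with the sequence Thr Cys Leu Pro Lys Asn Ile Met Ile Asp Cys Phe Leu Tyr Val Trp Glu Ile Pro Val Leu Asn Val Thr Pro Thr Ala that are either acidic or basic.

Acidic: D, E. Basic: H, K, R.
Acidic residues here: Asp10, Glu17 (2).
Basic residues here: Lys5 (1).
The two groups share no amino acid, so total = 2 + 1 = 3.

3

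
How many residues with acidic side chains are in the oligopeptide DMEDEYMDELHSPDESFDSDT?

10

Aspartate (D) and glutamate (E) have carboxylic-acid side chains and are the acidic amino acids.
Matching residues: D1, E3, D4, E5, D8, E9, D14, E15, D18, D20.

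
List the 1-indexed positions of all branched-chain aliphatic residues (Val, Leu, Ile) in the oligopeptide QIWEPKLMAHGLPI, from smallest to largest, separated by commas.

2, 7, 12, 14

Matching residues: I2, L7, L12, I14.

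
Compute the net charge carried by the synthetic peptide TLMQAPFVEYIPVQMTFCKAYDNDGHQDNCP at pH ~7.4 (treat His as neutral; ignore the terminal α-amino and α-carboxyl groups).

-3

The side chains ionized at physiological pH are Lys/Arg (+1) and Asp/Glu (−1); with His treated as neutral, nothing else contributes.
Positive (K, R): K19 → +1.
Negative (D, E): E9, D22, D24, D28 → −4.
Net charge = (+1) + (−4) = −3.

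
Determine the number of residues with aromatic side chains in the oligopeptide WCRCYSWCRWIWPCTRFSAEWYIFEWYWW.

F, W, and Y each carry an aromatic ring on the side chain.
Matching residues: W1, Y5, W7, W10, W12, F17, W21, Y22, F24, W26, Y27, W28, W29.

13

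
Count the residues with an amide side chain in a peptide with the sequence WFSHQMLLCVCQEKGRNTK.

3

The amide-side-chain residues are Asn (N) and Gln (Q).
Matching residues: Q5, Q12, N17.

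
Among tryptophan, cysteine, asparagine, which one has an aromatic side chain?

Phenylalanine (F), tryptophan (W), and tyrosine (Y) have aromatic ring side chains.
Of the listed options, only tryptophan belongs to this group.

tryptophan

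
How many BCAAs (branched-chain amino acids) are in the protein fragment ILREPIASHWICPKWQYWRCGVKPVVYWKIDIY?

V, L, and I make up the branched-chain aliphatic group.
Matching residues: I1, L2, I6, I11, V22, V25, V26, I30, I32.

9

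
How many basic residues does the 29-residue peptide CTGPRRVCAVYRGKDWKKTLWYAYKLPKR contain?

9

K, R, and H are the three residues with basic side chains (ε-amine, guanidinium, and imidazole respectively).
Matching residues: R5, R6, R12, K14, K17, K18, K25, K28, R29.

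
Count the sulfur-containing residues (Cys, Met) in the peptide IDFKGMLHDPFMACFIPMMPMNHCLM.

Matching residues: M6, M12, C14, M18, M19, M21, C24, M26.

8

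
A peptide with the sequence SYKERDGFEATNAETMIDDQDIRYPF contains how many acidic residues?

The acidic residues are Asp (D) and Glu (E), whose side chains end in a carboxylate group.
Matching residues: E4, D6, E9, E14, D18, D19, D21.

7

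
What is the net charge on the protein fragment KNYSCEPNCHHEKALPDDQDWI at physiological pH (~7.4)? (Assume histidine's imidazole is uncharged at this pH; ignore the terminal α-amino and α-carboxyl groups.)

At pH ~7.4 the Lys and Arg side chains are protonated (+1), the Asp and Glu side chains are deprotonated (−1), and with His taken as neutral all other side chains carry no charge.
Positive (K, R): K1, K13 → +2.
Negative (D, E): E6, E12, D17, D18, D20 → −5.
Net charge = (+2) + (−5) = −3.

-3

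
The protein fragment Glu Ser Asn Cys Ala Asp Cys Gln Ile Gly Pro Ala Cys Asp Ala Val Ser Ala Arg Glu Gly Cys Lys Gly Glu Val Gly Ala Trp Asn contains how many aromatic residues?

The aromatic amino acids are Phe (F, benzyl), Trp (W, indole), and Tyr (Y, phenol).
Matching residues: Trp29.

1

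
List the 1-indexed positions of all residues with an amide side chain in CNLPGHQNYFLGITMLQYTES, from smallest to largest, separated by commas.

2, 7, 8, 17

Asparagine (N) and glutamine (Q) have uncharged amide side chains.
Matching residues: N2, Q7, N8, Q17.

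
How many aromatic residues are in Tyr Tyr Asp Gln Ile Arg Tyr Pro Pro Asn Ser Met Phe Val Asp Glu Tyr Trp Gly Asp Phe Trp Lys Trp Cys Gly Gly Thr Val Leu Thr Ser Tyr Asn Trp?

11

The aromatic amino acids are Phe (F, benzyl), Trp (W, indole), and Tyr (Y, phenol).
Matching residues: Tyr1, Tyr2, Tyr7, Phe13, Tyr17, Trp18, Phe21, Trp22, Trp24, Tyr33, Trp35.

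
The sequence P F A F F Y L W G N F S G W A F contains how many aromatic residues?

8

The aromatic amino acids are Phe (F, benzyl), Trp (W, indole), and Tyr (Y, phenol).
Matching residues: F2, F4, F5, Y6, W8, F11, W14, F16.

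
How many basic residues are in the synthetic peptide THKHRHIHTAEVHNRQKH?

The basic amino acids are Lys (K), Arg (R), and His (H).
Matching residues: H2, K3, H4, R5, H6, H8, H13, R15, K17, H18.

10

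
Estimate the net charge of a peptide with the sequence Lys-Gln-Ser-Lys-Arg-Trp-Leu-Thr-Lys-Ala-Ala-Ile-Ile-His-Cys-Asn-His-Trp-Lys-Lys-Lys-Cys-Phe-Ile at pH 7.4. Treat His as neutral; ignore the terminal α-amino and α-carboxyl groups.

+7

Near pH 7.4, K and R contribute +1 each, D and E contribute −1 each, and every other side chain (His included, as stated) is uncharged.
Positive (K, R): Lys1, Lys4, Arg5, Lys9, Lys19, Lys20, Lys21 → +7.
Negative (D, E): none → −0.
Net charge = (+7) + (−0) = +7.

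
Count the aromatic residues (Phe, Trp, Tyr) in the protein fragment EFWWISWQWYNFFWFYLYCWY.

14

Matching residues: F2, W3, W4, W7, W9, Y10, F12, F13, W14, F15, Y16, Y18, W20, Y21.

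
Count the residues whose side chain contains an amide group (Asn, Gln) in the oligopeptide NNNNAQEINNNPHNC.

Matching residues: N1, N2, N3, N4, Q6, N9, N10, N11, N14.

9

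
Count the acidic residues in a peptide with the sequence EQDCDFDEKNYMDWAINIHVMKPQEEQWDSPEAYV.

10

Only D (aspartate) and E (glutamate) carry a side-chain carboxylic acid.
Matching residues: E1, D3, D5, D7, E8, D13, E25, E26, D29, E32.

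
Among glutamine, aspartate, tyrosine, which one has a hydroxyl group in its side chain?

S, T, and Y are the three residues with a side-chain hydroxyl.
Of the listed options, only tyrosine belongs to this group.

tyrosine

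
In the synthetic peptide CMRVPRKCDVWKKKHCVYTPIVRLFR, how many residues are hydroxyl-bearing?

Serine (S), threonine (T), and tyrosine (Y) each carry a hydroxyl group on the side chain.
Matching residues: Y18, T19.

2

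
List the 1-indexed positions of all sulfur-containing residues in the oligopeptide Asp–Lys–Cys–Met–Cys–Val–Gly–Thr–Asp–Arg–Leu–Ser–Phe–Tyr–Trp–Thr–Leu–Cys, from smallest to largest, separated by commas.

3, 4, 5, 18

Cysteine (C, thiol) and methionine (M, thioether) are the two sulfur-containing amino acids.
Matching residues: Cys3, Met4, Cys5, Cys18.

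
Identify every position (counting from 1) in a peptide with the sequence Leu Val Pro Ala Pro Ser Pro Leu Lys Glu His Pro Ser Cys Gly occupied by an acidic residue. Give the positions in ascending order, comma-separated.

10

Only D (aspartate) and E (glutamate) carry a side-chain carboxylic acid.
Matching residues: Glu10.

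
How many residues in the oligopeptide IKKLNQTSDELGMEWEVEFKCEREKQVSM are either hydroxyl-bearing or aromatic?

Hydroxyl-bearing: S, T, Y. Aromatic: F, W, Y.
Hydroxyl-bearing residues here: T7, S8, S28 (3).
Aromatic residues here: W15, F19 (2).
(Y belongs to both groups, but none appear in this sequence.) Total = 3 + 2 = 5.

5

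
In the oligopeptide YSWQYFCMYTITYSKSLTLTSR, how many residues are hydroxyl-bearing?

S, T, and Y are the three residues with a side-chain hydroxyl.
Matching residues: Y1, S2, Y5, Y9, T10, T12, Y13, S14, S16, T18, T20, S21.

12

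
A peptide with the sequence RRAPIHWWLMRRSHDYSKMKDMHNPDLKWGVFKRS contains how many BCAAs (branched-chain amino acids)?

4

The BCAAs are Val, Leu, and Ile — aliphatic side chains with a branch point.
Matching residues: I5, L9, L27, V31.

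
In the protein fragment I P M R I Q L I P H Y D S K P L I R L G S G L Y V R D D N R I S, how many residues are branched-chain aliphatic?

10

The BCAAs are Val, Leu, and Ile — aliphatic side chains with a branch point.
Matching residues: I1, I5, L7, I8, L16, I17, L19, L23, V25, I31.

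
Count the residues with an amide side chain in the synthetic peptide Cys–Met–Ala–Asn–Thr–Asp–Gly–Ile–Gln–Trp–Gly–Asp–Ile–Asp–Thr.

2

Only N (asparagine) and Q (glutamine) carry a side-chain carboxamide.
Matching residues: Asn4, Gln9.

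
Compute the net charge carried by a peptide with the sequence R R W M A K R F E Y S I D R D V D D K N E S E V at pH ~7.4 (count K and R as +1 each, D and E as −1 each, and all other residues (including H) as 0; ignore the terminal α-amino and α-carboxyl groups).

Positive (K, R): R1, R2, K6, R7, R14, K19 → +6.
Negative (D, E): E9, D13, D15, D17, D18, E21, E23 → −7.
Net charge = (+6) + (−7) = −1.

-1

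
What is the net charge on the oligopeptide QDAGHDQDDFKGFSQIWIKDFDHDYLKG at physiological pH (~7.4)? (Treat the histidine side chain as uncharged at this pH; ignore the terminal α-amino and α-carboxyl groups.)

-4

At pH ~7.4 the Lys and Arg side chains are protonated (+1), the Asp and Glu side chains are deprotonated (−1), and with His taken as neutral all other side chains carry no charge.
Positive (K, R): K11, K19, K27 → +3.
Negative (D, E): D2, D6, D8, D9, D20, D22, D24 → −7.
Net charge = (+3) + (−7) = −4.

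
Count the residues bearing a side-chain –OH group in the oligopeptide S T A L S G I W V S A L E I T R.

5

The –OH-bearing residues are Ser, Thr (aliphatic alcohols), and Tyr (phenol).
Matching residues: S1, T2, S5, S10, T15.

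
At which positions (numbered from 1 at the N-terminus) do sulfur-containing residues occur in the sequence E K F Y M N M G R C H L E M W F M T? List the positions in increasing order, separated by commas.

The sulfur-bearing residues are cysteine (–SH) and methionine (–S–CH₃).
Matching residues: M5, M7, C10, M14, M17.

5, 7, 10, 14, 17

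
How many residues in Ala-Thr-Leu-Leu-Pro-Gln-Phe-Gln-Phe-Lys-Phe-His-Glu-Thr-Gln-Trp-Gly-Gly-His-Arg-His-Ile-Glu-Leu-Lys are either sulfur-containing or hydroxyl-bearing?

Sulfur-containing: C, M. Hydroxyl-bearing: S, T, Y.
Sulfur-containing residues here: none (0).
Hydroxyl-bearing residues here: Thr2, Thr14 (2).
The two groups share no amino acid, so total = 0 + 2 = 2.

2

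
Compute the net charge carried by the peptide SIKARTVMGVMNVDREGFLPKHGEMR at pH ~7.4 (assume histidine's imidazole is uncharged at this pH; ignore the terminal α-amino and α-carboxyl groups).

At pH ~7.4 the Lys and Arg side chains are protonated (+1), the Asp and Glu side chains are deprotonated (−1), and with His taken as neutral all other side chains carry no charge.
Positive (K, R): K3, R5, R15, K21, R26 → +5.
Negative (D, E): D14, E16, E24 → −3.
Net charge = (+5) + (−3) = +2.

+2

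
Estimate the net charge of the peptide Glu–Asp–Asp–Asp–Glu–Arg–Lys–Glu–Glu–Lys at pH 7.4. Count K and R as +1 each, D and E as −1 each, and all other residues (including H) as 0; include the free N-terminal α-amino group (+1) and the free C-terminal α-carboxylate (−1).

-4

Positive (K, R): Arg6, Lys7, Lys10 → +3.
Negative (D, E): Glu1, Asp2, Asp3, Asp4, Glu5, Glu8, Glu9 → −7.
The N-terminus (+1) and C-terminus (−1) cancel.
Net charge = (+3) + (−7) = −4.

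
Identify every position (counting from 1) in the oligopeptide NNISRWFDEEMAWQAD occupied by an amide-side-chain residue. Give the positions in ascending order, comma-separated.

Asparagine (N) and glutamine (Q) have uncharged amide side chains.
Matching residues: N1, N2, Q14.

1, 2, 14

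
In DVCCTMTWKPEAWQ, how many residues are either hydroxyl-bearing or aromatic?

Hydroxyl-bearing: S, T, Y. Aromatic: F, W, Y.
Hydroxyl-bearing residues here: T5, T7 (2).
Aromatic residues here: W8, W13 (2).
(Y belongs to both groups, but none appear in this sequence.) Total = 2 + 2 = 4.

4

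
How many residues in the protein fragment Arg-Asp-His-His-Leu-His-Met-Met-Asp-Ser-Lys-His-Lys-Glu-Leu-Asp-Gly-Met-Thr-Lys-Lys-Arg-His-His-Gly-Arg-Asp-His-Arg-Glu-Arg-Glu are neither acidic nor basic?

Acidic: D, E. Basic: K, R, H. All other residues are neither.
Matching residues: Leu5, Met7, Met8, Ser10, Leu15, Gly17, Met18, Thr19, Gly25.

9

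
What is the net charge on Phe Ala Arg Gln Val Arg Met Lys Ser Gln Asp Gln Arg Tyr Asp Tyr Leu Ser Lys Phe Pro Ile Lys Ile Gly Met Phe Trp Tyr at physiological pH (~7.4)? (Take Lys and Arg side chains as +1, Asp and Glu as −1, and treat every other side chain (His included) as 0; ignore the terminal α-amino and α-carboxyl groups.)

Positive (K, R): Arg3, Arg6, Lys8, Arg13, Lys19, Lys23 → +6.
Negative (D, E): Asp11, Asp15 → −2.
Net charge = (+6) + (−2) = +4.

+4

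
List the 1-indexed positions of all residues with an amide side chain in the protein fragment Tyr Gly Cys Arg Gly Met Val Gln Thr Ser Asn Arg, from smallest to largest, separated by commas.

The amide-side-chain residues are Asn (N) and Gln (Q).
Matching residues: Gln8, Asn11.

8, 11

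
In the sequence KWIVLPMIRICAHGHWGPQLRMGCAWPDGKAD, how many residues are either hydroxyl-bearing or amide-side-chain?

1

Hydroxyl-bearing: S, T, Y. Amide-side-chain: N, Q.
Hydroxyl-bearing residues here: none (0).
Amide-side-chain residues here: Q19 (1).
The two groups share no amino acid, so total = 0 + 1 = 1.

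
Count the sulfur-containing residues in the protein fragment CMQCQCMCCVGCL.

8

Cysteine (C, thiol) and methionine (M, thioether) are the two sulfur-containing amino acids.
Matching residues: C1, M2, C4, C6, M7, C8, C9, C12.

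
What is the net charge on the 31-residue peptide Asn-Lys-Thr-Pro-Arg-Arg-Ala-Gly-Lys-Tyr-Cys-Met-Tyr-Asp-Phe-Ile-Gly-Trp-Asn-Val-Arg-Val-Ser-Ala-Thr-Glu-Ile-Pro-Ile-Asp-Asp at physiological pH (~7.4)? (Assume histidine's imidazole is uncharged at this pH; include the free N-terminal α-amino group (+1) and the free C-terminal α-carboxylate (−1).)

+1

Near pH 7.4, K and R contribute +1 each, D and E contribute −1 each, and every other side chain (His included, as stated) is uncharged.
Positive (K, R): Lys2, Arg5, Arg6, Lys9, Arg21 → +5.
Negative (D, E): Asp14, Glu26, Asp30, Asp31 → −4.
The N-terminus (+1) and C-terminus (−1) cancel.
Net charge = (+5) + (−4) = +1.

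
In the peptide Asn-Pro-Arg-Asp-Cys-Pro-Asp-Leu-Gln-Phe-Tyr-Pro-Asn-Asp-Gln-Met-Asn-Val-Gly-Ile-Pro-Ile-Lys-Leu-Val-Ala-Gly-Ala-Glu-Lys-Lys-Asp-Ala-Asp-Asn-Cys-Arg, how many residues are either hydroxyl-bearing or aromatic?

Hydroxyl-bearing: S, T, Y. Aromatic: F, W, Y.
Hydroxyl-bearing residues here: Tyr11 (1).
Aromatic residues here: Phe10, Tyr11 (2).
Y is in both groups, so the 1 Y residue must not be double-counted.
Total = 1 + 2 − 1 = 2.

2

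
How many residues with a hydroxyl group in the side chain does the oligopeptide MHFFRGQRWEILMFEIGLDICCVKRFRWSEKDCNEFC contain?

1

S, T, and Y are the three residues with a side-chain hydroxyl.
Matching residues: S29.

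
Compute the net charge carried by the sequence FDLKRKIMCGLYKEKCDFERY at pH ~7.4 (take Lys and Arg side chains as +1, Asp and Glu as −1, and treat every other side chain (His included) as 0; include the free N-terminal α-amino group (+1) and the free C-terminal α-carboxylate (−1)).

Positive (K, R): K4, R5, K6, K13, K15, R20 → +6.
Negative (D, E): D2, E14, D17, E19 → −4.
The N-terminus (+1) and C-terminus (−1) cancel.
Net charge = (+6) + (−4) = +2.

+2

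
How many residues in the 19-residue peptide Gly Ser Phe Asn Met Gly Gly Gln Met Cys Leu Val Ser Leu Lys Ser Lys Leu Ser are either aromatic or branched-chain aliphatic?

Aromatic: F, W, Y. Branched-chain aliphatic: I, L, V.
Aromatic residues here: Phe3 (1).
Branched-chain aliphatic residues here: Leu11, Val12, Leu14, Leu18 (4).
The two groups share no amino acid, so total = 1 + 4 = 5.

5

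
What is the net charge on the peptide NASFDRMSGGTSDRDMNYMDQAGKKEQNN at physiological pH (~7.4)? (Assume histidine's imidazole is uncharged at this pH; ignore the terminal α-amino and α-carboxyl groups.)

Near pH 7.4, K and R contribute +1 each, D and E contribute −1 each, and every other side chain (His included, as stated) is uncharged.
Positive (K, R): R6, R14, K24, K25 → +4.
Negative (D, E): D5, D13, D15, D20, E26 → −5.
Net charge = (+4) + (−5) = −1.

-1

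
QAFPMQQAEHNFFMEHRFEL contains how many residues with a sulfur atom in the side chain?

2

The sulfur-bearing residues are cysteine (–SH) and methionine (–S–CH₃).
Matching residues: M5, M14.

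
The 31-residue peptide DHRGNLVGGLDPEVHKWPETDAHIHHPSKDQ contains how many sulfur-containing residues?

0

The sulfur-bearing residues are cysteine (–SH) and methionine (–S–CH₃).
None of the 31 residues belong to this group.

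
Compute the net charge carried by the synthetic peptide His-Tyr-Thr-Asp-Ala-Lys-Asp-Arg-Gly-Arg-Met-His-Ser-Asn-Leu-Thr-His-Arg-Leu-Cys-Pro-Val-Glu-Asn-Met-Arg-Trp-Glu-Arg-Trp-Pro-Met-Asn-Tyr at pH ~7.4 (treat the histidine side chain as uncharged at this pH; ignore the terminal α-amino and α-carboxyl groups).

Near pH 7.4, K and R contribute +1 each, D and E contribute −1 each, and every other side chain (His included, as stated) is uncharged.
Positive (K, R): Lys6, Arg8, Arg10, Arg18, Arg26, Arg29 → +6.
Negative (D, E): Asp4, Asp7, Glu23, Glu28 → −4.
Net charge = (+6) + (−4) = +2.

+2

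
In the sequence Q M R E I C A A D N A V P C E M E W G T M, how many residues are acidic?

Aspartate (D) and glutamate (E) have carboxylic-acid side chains and are the acidic amino acids.
Matching residues: E4, D9, E15, E17.

4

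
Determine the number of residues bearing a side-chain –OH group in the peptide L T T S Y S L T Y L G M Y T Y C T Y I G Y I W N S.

Serine (S), threonine (T), and tyrosine (Y) each carry a hydroxyl group on the side chain.
Matching residues: T2, T3, S4, Y5, S6, T8, Y9, Y13, T14, Y15, T17, Y18, Y21, S25.

14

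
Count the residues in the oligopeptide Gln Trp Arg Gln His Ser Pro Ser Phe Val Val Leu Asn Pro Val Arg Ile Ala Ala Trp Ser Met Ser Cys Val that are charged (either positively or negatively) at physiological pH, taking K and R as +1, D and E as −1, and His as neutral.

2

Charged side chains at pH ~7.4: K, R (positive); D, E (negative).
Matching residues: Arg3, Arg16.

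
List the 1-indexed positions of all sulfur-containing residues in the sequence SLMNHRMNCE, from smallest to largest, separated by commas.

3, 7, 9

Only Cys (C) and Met (M) have a sulfur atom in the side chain.
Matching residues: M3, M7, C9.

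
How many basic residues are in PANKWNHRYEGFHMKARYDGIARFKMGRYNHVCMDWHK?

12

Lysine (K), arginine (R), and histidine (H) have basic, nitrogen-containing side chains.
Matching residues: K4, H7, R8, H13, K15, R17, R23, K25, R28, H31, H37, K38.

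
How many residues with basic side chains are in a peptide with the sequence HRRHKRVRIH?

8

Lysine (K), arginine (R), and histidine (H) have basic, nitrogen-containing side chains.
Matching residues: H1, R2, R3, H4, K5, R6, R8, H10.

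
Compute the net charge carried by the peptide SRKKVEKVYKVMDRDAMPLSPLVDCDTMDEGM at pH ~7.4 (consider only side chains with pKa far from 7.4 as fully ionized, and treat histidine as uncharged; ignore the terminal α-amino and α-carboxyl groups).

At pH ~7.4 the Lys and Arg side chains are protonated (+1), the Asp and Glu side chains are deprotonated (−1), and with His taken as neutral all other side chains carry no charge.
Positive (K, R): R2, K3, K4, K7, K10, R14 → +6.
Negative (D, E): E6, D13, D15, D24, D26, D29, E30 → −7.
Net charge = (+6) + (−7) = −1.

-1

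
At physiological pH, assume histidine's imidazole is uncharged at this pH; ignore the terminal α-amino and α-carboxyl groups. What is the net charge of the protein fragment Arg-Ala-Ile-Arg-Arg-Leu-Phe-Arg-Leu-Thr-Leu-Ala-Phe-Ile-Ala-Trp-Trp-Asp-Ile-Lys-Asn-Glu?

+3

The side chains ionized at physiological pH are Lys/Arg (+1) and Asp/Glu (−1); with His treated as neutral, nothing else contributes.
Positive (K, R): Arg1, Arg4, Arg5, Arg8, Lys20 → +5.
Negative (D, E): Asp18, Glu22 → −2.
Net charge = (+5) + (−2) = +3.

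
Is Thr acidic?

Aspartate (D) and glutamate (E) have carboxylic-acid side chains and are the acidic amino acids.
Threonine is not in this group.

No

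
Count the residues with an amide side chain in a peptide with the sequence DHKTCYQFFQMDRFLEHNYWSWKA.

Asparagine (N) and glutamine (Q) have uncharged amide side chains.
Matching residues: Q7, Q10, N18.

3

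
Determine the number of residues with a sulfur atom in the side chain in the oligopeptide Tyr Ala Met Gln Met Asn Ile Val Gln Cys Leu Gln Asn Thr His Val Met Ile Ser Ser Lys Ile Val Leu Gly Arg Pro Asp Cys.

Only Cys (C) and Met (M) have a sulfur atom in the side chain.
Matching residues: Met3, Met5, Cys10, Met17, Cys29.

5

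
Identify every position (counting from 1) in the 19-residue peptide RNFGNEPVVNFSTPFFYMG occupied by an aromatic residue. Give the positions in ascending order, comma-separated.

3, 11, 15, 16, 17

The aromatic amino acids are Phe (F, benzyl), Trp (W, indole), and Tyr (Y, phenol).
Matching residues: F3, F11, F15, F16, Y17.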